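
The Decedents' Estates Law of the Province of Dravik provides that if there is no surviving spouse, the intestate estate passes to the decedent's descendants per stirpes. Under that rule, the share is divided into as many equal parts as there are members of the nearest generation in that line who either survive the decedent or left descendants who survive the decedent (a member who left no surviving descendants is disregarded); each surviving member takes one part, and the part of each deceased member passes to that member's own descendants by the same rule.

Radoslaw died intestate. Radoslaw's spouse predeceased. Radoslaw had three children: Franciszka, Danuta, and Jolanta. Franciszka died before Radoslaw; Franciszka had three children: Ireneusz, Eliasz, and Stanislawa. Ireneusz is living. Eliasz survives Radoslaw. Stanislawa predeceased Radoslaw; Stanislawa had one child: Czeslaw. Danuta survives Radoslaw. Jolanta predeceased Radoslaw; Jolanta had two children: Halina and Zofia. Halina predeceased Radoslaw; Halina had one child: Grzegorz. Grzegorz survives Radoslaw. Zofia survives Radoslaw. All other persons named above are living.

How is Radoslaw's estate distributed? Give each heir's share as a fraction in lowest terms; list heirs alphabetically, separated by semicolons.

Czeslaw 1/9; Danuta 1/3; Eliasz 1/9; Grzegorz 1/6; Ireneusz 1/9; Zofia 1/6

There is no surviving spouse, so the entire estate passes to Radoslaw's descendants per stirpes.
The estate is divided into 3 equal shares of 1/3 among Franciszka, Danuta, Jolanta.
Franciszka predeceased; the 1/3 allotted to Franciszka's branch passes to Franciszka's issue by representation.
The 1/3 is divided into 3 equal shares of 1/9 among Ireneusz, Eliasz, Stanislawa.
Ireneusz is living and takes 1/9.
Eliasz is living and takes 1/9.
Stanislawa predeceased; the 1/9 allotted to Stanislawa's branch passes to Stanislawa's issue by representation.
Czeslaw is the sole taker at this level and receives the full 1/9.
Danuta is living and takes 1/3.
Jolanta predeceased; the 1/3 allotted to Jolanta's branch passes to Jolanta's issue by representation.
The 1/3 is divided into 2 equal shares of 1/6 among Halina, Zofia.
Halina predeceased; the 1/6 allotted to Halina's branch passes to Halina's issue by representation.
Grzegorz is the sole taker at this level and receives the full 1/6.
Zofia is living and takes 1/6.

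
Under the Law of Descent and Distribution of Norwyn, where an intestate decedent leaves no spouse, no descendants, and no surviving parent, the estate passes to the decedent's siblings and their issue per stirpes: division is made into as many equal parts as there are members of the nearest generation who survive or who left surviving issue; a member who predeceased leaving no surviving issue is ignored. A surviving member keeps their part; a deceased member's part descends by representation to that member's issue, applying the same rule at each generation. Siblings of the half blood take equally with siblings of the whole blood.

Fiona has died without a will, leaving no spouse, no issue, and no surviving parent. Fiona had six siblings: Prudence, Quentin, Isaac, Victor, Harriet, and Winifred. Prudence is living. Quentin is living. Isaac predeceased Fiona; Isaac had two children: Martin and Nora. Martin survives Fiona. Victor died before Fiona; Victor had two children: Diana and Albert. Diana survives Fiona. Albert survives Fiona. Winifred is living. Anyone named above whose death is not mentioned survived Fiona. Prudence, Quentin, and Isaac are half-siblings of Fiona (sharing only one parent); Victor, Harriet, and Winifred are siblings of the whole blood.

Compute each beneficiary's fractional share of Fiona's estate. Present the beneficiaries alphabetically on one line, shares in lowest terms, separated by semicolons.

No spouse, descendants, or parent survives, so the estate passes to Fiona's siblings per stirpes.
Half-blood and whole-blood siblings take equally under the stated rule.
The estate is divided into 6 equal shares of 1/6 among Prudence, Quentin, Isaac, Victor, Harriet, Winifred.
Prudence is living and takes 1/6.
Quentin is living and takes 1/6.
Isaac predeceased; the 1/6 allotted to Isaac's branch passes to Isaac's issue by representation.
The 1/6 is divided into 2 equal shares of 1/12 among Martin, Nora.
Martin is living and takes 1/12.
Nora is living and takes 1/12.
Victor predeceased; the 1/6 allotted to Victor's branch passes to Victor's issue by representation.
The 1/6 is divided into 2 equal shares of 1/12 among Diana, Albert.
Diana is living and takes 1/12.
Albert is living and takes 1/12.
Harriet is living and takes 1/6.
Winifred is living and takes 1/6.

Albert 1/12; Diana 1/12; Harriet 1/6; Martin 1/12; Nora 1/12; Prudence 1/6; Quentin 1/6; Winifred 1/6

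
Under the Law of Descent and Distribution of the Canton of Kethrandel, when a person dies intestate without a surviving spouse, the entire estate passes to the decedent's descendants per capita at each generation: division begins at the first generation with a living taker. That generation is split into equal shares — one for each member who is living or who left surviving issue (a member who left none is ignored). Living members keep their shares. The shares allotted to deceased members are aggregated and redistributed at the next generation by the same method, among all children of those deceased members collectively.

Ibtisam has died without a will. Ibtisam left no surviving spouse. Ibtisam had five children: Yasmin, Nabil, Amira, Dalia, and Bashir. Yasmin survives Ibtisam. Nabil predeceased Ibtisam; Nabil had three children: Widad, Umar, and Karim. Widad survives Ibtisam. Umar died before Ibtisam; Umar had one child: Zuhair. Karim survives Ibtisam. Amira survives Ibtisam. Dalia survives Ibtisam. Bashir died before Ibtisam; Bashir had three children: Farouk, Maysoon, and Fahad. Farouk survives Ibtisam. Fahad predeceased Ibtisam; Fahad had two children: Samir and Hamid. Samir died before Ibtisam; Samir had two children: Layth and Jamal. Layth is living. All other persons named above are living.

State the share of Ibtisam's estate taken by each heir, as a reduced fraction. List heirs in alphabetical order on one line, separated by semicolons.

There is no surviving spouse, so the entire estate passes to Ibtisam's descendants per capita at each generation.
At generation 1 (Yasmin, Nabil, Amira, Dalia, Bashir) there are 5 shares of (1)/5 = 1/5 each.
Living: Yasmin, Amira, and Dalia — each takes 1/5.
Deceased: Nabil and Bashir. Their combined 2/5 is pooled and carried to generation 2.
At generation 2 (Widad, Umar, Karim, Farouk, Maysoon, Fahad) there are 6 shares of (2/5)/6 = 1/15 each.
Living: Widad, Karim, Farouk, and Maysoon — each takes 1/15.
Deceased: Umar and Fahad. Their combined 2/15 is pooled and carried to generation 3.
At generation 3 (Zuhair, Samir, Hamid) there are 3 shares of (2/15)/3 = 2/45 each.
Living: Zuhair and Hamid — each takes 2/45.
Deceased: Samir. That 2/45 share is carried to generation 4.
At generation 4 (Layth, Jamal) there are 2 shares of (2/45)/2 = 1/45 each.
Living: Layth and Jamal — each takes 1/45.

Amira 1/5; Dalia 1/5; Farouk 1/15; Hamid 2/45; Jamal 1/45; Karim 1/15; Layth 1/45; Maysoon 1/15; Widad 1/15; Yasmin 1/5; Zuhair 2/45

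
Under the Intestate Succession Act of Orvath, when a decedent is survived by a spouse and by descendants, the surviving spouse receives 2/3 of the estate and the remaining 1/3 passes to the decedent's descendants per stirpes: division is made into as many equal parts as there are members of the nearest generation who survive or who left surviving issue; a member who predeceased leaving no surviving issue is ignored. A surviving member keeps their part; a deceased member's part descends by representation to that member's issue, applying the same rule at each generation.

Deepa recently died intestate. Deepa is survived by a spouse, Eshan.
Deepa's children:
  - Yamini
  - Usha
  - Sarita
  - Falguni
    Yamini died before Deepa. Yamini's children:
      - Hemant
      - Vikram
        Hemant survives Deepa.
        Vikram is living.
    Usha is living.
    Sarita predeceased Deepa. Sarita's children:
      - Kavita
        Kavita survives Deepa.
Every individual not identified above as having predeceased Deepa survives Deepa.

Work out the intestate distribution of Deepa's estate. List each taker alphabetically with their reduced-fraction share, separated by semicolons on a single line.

Eshan 2/3; Falguni 1/12; Hemant 1/24; Kavita 1/12; Usha 1/12; Vikram 1/24

Eshan, as surviving spouse, takes 2/3.
The remaining 1/3 passes to Deepa's descendants per stirpes.
The 1/3 is divided into 4 equal shares of 1/12 among Yamini, Usha, Sarita, Falguni.
Yamini predeceased; the 1/12 allotted to Yamini's branch passes to Yamini's issue by representation.
The 1/12 is divided into 2 equal shares of 1/24 among Hemant, Vikram.
Hemant is living and takes 1/24.
Vikram is living and takes 1/24.
Usha is living and takes 1/12.
Sarita predeceased; the 1/12 allotted to Sarita's branch passes to Sarita's issue by representation.
Kavita is the sole taker at this level and receives the full 1/12.
Falguni is living and takes 1/12.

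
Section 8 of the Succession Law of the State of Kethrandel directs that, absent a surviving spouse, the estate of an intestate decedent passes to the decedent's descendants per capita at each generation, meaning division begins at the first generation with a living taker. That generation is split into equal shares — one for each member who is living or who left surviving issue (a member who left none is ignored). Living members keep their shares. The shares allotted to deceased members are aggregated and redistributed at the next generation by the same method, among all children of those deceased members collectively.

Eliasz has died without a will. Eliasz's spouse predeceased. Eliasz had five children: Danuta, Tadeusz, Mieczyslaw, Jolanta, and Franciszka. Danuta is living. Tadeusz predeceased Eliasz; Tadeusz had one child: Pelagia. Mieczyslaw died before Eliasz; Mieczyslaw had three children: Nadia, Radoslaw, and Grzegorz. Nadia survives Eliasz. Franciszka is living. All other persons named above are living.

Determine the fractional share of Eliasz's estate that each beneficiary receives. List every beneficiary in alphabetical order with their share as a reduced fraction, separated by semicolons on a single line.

Danuta 1/5; Franciszka 1/5; Grzegorz 1/10; Jolanta 1/5; Nadia 1/10; Pelagia 1/10; Radoslaw 1/10

There is no surviving spouse, so the entire estate passes to Eliasz's descendants per capita at each generation.
At generation 1 (Danuta, Tadeusz, Mieczyslaw, Jolanta, Franciszka) there are 5 shares of (1)/5 = 1/5 each.
Living: Danuta, Jolanta, and Franciszka — each takes 1/5.
Deceased: Tadeusz and Mieczyslaw. Their combined 2/5 is pooled and carried to generation 2.
At generation 2 (Pelagia, Nadia, Radoslaw, Grzegorz) there are 4 shares of (2/5)/4 = 1/10 each.
Living: Pelagia, Nadia, Radoslaw, and Grzegorz — each takes 1/10.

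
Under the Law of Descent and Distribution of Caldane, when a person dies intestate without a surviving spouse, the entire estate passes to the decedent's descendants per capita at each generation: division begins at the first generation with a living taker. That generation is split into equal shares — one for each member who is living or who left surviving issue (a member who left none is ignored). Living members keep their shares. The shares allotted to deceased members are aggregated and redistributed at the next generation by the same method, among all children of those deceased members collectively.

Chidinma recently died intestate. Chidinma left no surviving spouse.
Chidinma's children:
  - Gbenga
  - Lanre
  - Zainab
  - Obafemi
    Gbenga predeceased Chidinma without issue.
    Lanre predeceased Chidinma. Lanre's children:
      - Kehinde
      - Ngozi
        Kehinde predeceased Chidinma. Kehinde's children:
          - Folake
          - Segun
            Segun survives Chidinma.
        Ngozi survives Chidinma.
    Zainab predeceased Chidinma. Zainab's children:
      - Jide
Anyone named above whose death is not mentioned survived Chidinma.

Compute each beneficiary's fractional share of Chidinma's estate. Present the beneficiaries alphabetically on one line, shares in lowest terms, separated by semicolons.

There is no surviving spouse, so the entire estate passes to Chidinma's descendants per capita at each generation.
At generation 1 (Lanre, Zainab, Obafemi) there are 3 shares of (1)/3 = 1/3 each.
Living: Obafemi — each takes 1/3.
Deceased: Lanre and Zainab. Their combined 2/3 is pooled and carried to generation 2.
At generation 2 (Kehinde, Ngozi, Jide) there are 3 shares of (2/3)/3 = 2/9 each.
Living: Ngozi and Jide — each takes 2/9.
Deceased: Kehinde. That 2/9 share is carried to generation 3.
At generation 3 (Folake, Segun) there are 2 shares of (2/9)/2 = 1/9 each.
Living: Folake and Segun — each takes 1/9.

Folake 1/9; Jide 2/9; Ngozi 2/9; Obafemi 1/3; Segun 1/9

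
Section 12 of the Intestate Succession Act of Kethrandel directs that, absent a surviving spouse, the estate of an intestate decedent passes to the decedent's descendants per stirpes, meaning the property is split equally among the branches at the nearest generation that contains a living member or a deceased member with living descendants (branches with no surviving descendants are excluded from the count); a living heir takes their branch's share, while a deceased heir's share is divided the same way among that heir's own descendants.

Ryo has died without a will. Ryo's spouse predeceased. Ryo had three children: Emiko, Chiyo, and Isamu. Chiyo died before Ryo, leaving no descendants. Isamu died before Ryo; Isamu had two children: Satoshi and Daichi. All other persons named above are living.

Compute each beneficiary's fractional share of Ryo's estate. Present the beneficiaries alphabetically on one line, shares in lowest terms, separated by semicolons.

There is no surviving spouse, so the entire estate passes to Ryo's descendants per stirpes.
Chiyo left no surviving issue, so that branch lapses and is disregarded.
The estate is divided into 2 equal shares of 1/2 among Emiko, Isamu.
Emiko is living and takes 1/2.
Isamu predeceased; the 1/2 allotted to Isamu's branch passes to Isamu's issue by representation.
The 1/2 is divided into 2 equal shares of 1/4 among Satoshi, Daichi.
Satoshi is living and takes 1/4.
Daichi is living and takes 1/4.

Daichi 1/4; Emiko 1/2; Satoshi 1/4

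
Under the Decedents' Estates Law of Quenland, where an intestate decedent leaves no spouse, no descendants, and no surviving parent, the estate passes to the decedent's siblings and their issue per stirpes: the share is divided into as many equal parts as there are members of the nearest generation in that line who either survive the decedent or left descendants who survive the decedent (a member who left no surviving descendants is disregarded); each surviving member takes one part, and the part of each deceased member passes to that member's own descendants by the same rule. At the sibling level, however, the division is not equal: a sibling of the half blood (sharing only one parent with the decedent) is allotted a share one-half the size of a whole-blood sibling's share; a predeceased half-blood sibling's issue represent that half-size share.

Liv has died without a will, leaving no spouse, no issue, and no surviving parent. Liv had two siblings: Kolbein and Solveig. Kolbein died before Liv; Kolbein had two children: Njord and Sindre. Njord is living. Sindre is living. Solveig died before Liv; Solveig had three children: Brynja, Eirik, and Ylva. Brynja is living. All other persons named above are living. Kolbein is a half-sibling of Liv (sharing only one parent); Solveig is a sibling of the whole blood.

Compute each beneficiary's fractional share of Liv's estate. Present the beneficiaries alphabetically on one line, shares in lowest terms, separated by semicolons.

No spouse, descendants, or parent survives, so the estate passes to Liv's siblings per stirpes.
Half-blood siblings count for one-half the weight of whole-blood siblings at the initial division.
Dividing 1 in proportion to weights (total weight 3/2): Kolbein (weight 1/2) → 1/3; Solveig (weight 1) → 2/3.
Kolbein predeceased; the 1/3 allotted to Kolbein's branch passes to Kolbein's issue by representation.
The 1/3 is divided into 2 equal shares of 1/6 among Njord, Sindre.
Njord is living and takes 1/6.
Sindre is living and takes 1/6.
Solveig predeceased; the 2/3 allotted to Solveig's branch passes to Solveig's issue by representation.
The 2/3 is divided into 3 equal shares of 2/9 among Brynja, Eirik, Ylva.
Brynja is living and takes 2/9.
Eirik is living and takes 2/9.
Ylva is living and takes 2/9.

Brynja 2/9; Eirik 2/9; Njord 1/6; Sindre 1/6; Ylva 2/9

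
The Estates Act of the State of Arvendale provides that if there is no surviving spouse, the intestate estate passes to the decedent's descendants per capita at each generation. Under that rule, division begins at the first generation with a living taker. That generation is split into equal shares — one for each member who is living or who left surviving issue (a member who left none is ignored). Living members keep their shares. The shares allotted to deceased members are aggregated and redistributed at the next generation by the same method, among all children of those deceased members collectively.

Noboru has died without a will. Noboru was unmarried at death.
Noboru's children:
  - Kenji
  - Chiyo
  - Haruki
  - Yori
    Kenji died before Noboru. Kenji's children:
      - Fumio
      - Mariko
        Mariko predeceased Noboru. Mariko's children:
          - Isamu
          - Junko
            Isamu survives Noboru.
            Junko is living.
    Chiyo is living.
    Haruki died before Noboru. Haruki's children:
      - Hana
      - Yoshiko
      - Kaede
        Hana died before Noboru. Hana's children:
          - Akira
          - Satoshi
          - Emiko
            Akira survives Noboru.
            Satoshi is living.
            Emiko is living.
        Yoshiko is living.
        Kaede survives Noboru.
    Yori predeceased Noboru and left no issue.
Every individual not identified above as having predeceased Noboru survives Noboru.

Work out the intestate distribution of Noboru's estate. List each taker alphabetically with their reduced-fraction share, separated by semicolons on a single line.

Akira 4/75; Chiyo 1/3; Emiko 4/75; Fumio 2/15; Isamu 4/75; Junko 4/75; Kaede 2/15; Satoshi 4/75; Yoshiko 2/15

There is no surviving spouse, so the entire estate passes to Noboru's descendants per capita at each generation.
At generation 1 (Kenji, Chiyo, Haruki) there are 3 shares of (1)/3 = 1/3 each.
Living: Chiyo — each takes 1/3.
Deceased: Kenji and Haruki. Their combined 2/3 is pooled and carried to generation 2.
At generation 2 (Fumio, Mariko, Hana, Yoshiko, Kaede) there are 5 shares of (2/3)/5 = 2/15 each.
Living: Fumio, Yoshiko, and Kaede — each takes 2/15.
Deceased: Mariko and Hana. Their combined 4/15 is pooled and carried to generation 3.
At generation 3 (Isamu, Junko, Akira, Satoshi, Emiko) there are 5 shares of (4/15)/5 = 4/75 each.
Living: Isamu, Junko, Akira, Satoshi, and Emiko — each takes 4/75.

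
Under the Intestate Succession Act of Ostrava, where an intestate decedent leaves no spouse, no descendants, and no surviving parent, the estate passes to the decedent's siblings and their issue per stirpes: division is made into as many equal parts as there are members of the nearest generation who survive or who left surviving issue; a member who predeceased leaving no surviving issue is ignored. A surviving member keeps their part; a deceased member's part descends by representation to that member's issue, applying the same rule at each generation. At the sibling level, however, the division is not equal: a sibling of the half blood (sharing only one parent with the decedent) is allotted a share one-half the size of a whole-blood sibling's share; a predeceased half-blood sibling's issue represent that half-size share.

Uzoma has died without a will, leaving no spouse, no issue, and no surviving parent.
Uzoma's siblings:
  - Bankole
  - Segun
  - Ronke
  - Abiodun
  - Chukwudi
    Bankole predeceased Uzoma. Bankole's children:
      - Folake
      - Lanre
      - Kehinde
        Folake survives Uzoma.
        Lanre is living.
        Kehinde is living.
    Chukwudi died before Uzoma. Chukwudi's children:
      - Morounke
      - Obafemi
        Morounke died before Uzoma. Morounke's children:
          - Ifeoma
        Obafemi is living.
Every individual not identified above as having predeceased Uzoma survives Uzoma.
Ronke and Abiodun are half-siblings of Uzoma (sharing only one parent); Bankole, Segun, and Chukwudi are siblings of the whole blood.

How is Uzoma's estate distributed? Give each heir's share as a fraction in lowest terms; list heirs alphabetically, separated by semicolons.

No spouse, descendants, or parent survives, so the estate passes to Uzoma's siblings per stirpes.
Half-blood siblings count for one-half the weight of whole-blood siblings at the initial division.
Dividing 1 in proportion to weights (total weight 4): Bankole (weight 1) → 1/4; Segun (weight 1) → 1/4; Ronke (weight 1/2) → 1/8; Abiodun (weight 1/2) → 1/8; Chukwudi (weight 1) → 1/4.
Bankole predeceased; the 1/4 allotted to Bankole's branch passes to Bankole's issue by representation.
The 1/4 is divided into 3 equal shares of 1/12 among Folake, Lanre, Kehinde.
Folake is living and takes 1/12.
Lanre is living and takes 1/12.
Kehinde is living and takes 1/12.
Segun is living and takes 1/4.
Ronke is living and takes 1/8.
Abiodun is living and takes 1/8.
Chukwudi predeceased; the 1/4 allotted to Chukwudi's branch passes to Chukwudi's issue by representation.
The 1/4 is divided into 2 equal shares of 1/8 among Morounke, Obafemi.
Morounke predeceased; the 1/8 allotted to Morounke's branch passes to Morounke's issue by representation.
Ifeoma is the sole taker at this level and receives the full 1/8.
Obafemi is living and takes 1/8.

Abiodun 1/8; Folake 1/12; Ifeoma 1/8; Kehinde 1/12; Lanre 1/12; Obafemi 1/8; Ronke 1/8; Segun 1/4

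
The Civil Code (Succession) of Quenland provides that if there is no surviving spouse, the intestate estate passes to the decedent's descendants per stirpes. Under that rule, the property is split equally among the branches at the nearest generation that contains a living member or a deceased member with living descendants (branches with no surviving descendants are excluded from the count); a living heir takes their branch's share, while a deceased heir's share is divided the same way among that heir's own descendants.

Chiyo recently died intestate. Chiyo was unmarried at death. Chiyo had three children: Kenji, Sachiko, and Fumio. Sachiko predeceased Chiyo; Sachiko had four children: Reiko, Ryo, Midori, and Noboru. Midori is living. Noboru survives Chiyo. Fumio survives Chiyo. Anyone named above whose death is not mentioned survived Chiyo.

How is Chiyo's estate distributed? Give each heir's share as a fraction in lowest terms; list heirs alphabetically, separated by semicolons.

There is no surviving spouse, so the entire estate passes to Chiyo's descendants per stirpes.
The estate is divided into 3 equal shares of 1/3 among Kenji, Sachiko, Fumio.
Kenji is living and takes 1/3.
Sachiko predeceased; the 1/3 allotted to Sachiko's branch passes to Sachiko's issue by representation.
The 1/3 is divided into 4 equal shares of 1/12 among Reiko, Ryo, Midori, Noboru.
Reiko is living and takes 1/12.
Ryo is living and takes 1/12.
Midori is living and takes 1/12.
Noboru is living and takes 1/12.
Fumio is living and takes 1/3.

Fumio 1/3; Kenji 1/3; Midori 1/12; Noboru 1/12; Reiko 1/12; Ryo 1/12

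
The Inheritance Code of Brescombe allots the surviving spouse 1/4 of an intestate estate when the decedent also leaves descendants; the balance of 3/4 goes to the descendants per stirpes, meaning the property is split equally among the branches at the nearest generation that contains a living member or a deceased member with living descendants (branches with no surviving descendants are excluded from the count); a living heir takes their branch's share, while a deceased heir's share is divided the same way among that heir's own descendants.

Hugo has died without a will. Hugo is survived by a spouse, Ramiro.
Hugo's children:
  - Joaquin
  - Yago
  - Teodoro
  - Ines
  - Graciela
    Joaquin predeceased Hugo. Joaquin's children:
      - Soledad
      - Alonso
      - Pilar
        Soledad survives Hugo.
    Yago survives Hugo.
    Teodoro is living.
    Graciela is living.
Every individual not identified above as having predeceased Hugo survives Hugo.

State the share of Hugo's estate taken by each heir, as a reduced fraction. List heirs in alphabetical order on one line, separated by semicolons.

Ramiro, as surviving spouse, takes 1/4.
The remaining 3/4 passes to Hugo's descendants per stirpes.
The 3/4 is divided into 5 equal shares of 3/20 among Joaquin, Yago, Teodoro, Ines, Graciela.
Joaquin predeceased; the 3/20 allotted to Joaquin's branch passes to Joaquin's issue by representation.
The 3/20 is divided into 3 equal shares of 1/20 among Soledad, Alonso, Pilar.
Soledad is living and takes 1/20.
Alonso is living and takes 1/20.
Pilar is living and takes 1/20.
Yago is living and takes 3/20.
Teodoro is living and takes 3/20.
Ines is living and takes 3/20.
Graciela is living and takes 3/20.

Alonso 1/20; Graciela 3/20; Ines 3/20; Pilar 1/20; Ramiro 1/4; Soledad 1/20; Teodoro 3/20; Yago 3/20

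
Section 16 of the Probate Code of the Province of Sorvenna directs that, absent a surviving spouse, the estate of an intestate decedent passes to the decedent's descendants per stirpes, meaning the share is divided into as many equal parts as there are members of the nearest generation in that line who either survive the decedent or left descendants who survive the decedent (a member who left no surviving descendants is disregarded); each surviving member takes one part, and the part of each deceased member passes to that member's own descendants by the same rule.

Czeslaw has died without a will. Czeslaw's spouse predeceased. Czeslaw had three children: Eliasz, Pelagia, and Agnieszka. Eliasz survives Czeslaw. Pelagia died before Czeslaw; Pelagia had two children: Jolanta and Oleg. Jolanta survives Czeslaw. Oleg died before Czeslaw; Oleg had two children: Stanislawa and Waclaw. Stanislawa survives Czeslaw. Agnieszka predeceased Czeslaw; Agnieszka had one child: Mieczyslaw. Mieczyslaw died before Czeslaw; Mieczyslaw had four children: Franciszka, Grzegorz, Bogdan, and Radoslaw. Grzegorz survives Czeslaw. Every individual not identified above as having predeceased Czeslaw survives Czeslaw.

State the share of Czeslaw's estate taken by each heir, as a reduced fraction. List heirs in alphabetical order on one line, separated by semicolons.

There is no surviving spouse, so the entire estate passes to Czeslaw's descendants per stirpes.
The estate is divided into 3 equal shares of 1/3 among Eliasz, Pelagia, Agnieszka.
Eliasz is living and takes 1/3.
Pelagia predeceased; the 1/3 allotted to Pelagia's branch passes to Pelagia's issue by representation.
The 1/3 is divided into 2 equal shares of 1/6 among Jolanta, Oleg.
Jolanta is living and takes 1/6.
Oleg predeceased; the 1/6 allotted to Oleg's branch passes to Oleg's issue by representation.
The 1/6 is divided into 2 equal shares of 1/12 among Stanislawa, Waclaw.
Stanislawa is living and takes 1/12.
Waclaw is living and takes 1/12.
Agnieszka predeceased; the 1/3 allotted to Agnieszka's branch passes to Agnieszka's issue by representation.
Mieczyslaw's line is the sole branch at this level, so the full 1/3 passes to Mieczyslaw's issue by representation.
The 1/3 is divided into 4 equal shares of 1/12 among Franciszka, Grzegorz, Bogdan, Radoslaw.
Franciszka is living and takes 1/12.
Grzegorz is living and takes 1/12.
Bogdan is living and takes 1/12.
Radoslaw is living and takes 1/12.

Bogdan 1/12; Eliasz 1/3; Franciszka 1/12; Grzegorz 1/12; Jolanta 1/6; Radoslaw 1/12; Stanislawa 1/12; Waclaw 1/12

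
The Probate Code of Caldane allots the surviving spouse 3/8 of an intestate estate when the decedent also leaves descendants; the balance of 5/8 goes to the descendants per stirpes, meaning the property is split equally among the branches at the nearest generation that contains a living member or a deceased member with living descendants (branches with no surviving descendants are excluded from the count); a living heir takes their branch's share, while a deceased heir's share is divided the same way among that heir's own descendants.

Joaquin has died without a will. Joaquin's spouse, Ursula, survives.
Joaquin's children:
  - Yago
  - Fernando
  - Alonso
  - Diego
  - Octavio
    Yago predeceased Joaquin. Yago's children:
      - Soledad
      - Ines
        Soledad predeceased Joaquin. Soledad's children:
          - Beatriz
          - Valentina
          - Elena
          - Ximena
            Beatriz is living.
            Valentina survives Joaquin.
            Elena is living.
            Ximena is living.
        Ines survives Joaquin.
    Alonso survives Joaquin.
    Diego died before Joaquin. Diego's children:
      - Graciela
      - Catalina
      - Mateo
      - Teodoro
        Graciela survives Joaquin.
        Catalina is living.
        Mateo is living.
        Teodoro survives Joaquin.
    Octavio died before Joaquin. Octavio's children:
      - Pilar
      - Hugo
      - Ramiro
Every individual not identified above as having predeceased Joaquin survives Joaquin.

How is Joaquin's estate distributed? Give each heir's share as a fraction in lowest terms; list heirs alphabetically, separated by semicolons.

Ursula, as surviving spouse, takes 3/8.
The remaining 5/8 passes to Joaquin's descendants per stirpes.
The 5/8 is divided into 5 equal shares of 1/8 among Yago, Fernando, Alonso, Diego, Octavio.
Yago predeceased; the 1/8 allotted to Yago's branch passes to Yago's issue by representation.
The 1/8 is divided into 2 equal shares of 1/16 among Soledad, Ines.
Soledad predeceased; the 1/16 allotted to Soledad's branch passes to Soledad's issue by representation.
The 1/16 is divided into 4 equal shares of 1/64 among Beatriz, Valentina, Elena, Ximena.
Beatriz is living and takes 1/64.
Valentina is living and takes 1/64.
Elena is living and takes 1/64.
Ximena is living and takes 1/64.
Ines is living and takes 1/16.
Fernando is living and takes 1/8.
Alonso is living and takes 1/8.
Diego predeceased; the 1/8 allotted to Diego's branch passes to Diego's issue by representation.
The 1/8 is divided into 4 equal shares of 1/32 among Graciela, Catalina, Mateo, Teodoro.
Graciela is living and takes 1/32.
Catalina is living and takes 1/32.
Mateo is living and takes 1/32.
Teodoro is living and takes 1/32.
Octavio predeceased; the 1/8 allotted to Octavio's branch passes to Octavio's issue by representation.
The 1/8 is divided into 3 equal shares of 1/24 among Pilar, Hugo, Ramiro.
Pilar is living and takes 1/24.
Hugo is living and takes 1/24.
Ramiro is living and takes 1/24.

Alonso 1/8; Beatriz 1/64; Catalina 1/32; Elena 1/64; Fernando 1/8; Graciela 1/32; Hugo 1/24; Ines 1/16; Mateo 1/32; Pilar 1/24; Ramiro 1/24; Teodoro 1/32; Ursula 3/8; Valentina 1/64; Ximena 1/64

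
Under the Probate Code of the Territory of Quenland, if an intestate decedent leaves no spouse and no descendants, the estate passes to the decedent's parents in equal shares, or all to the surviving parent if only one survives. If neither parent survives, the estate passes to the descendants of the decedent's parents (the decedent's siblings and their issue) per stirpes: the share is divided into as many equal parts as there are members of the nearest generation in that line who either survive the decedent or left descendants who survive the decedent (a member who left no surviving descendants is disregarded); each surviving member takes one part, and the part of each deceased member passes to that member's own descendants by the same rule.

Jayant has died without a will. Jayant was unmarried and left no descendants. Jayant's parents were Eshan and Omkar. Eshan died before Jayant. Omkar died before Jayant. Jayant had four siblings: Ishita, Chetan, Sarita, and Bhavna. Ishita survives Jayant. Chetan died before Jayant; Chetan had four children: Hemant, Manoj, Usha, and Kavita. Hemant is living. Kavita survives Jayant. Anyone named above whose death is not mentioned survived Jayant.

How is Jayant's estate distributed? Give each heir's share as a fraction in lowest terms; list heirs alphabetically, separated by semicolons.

Bhavna 1/4; Hemant 1/16; Ishita 1/4; Kavita 1/16; Manoj 1/16; Sarita 1/4; Usha 1/16

Neither parent survives and there are no descendants, so the estate passes to Jayant's siblings and their issue per stirpes.
The estate is divided into 4 equal shares of 1/4 among Ishita, Chetan, Sarita, Bhavna.
Ishita is living and takes 1/4.
Chetan predeceased; the 1/4 allotted to Chetan's branch passes to Chetan's issue by representation.
The 1/4 is divided into 4 equal shares of 1/16 among Hemant, Manoj, Usha, Kavita.
Hemant is living and takes 1/16.
Manoj is living and takes 1/16.
Usha is living and takes 1/16.
Kavita is living and takes 1/16.
Sarita is living and takes 1/4.
Bhavna is living and takes 1/4.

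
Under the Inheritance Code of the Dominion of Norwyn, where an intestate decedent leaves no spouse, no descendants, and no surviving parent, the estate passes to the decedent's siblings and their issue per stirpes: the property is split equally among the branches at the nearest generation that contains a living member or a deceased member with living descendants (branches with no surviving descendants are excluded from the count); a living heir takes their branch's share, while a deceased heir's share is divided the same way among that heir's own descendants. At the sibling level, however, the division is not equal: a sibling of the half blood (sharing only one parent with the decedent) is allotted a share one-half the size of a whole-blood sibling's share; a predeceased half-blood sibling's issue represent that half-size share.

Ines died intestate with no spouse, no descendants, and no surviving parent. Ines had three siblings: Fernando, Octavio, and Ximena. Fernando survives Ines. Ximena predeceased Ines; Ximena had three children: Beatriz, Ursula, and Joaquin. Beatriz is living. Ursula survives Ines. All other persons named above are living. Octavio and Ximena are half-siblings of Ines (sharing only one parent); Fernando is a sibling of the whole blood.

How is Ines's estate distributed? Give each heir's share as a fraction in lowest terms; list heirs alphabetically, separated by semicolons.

No spouse, descendants, or parent survives, so the estate passes to Ines's siblings per stirpes.
Half-blood siblings count for one-half the weight of whole-blood siblings at the initial division.
Dividing 1 in proportion to weights (total weight 2): Fernando (weight 1) → 1/2; Octavio (weight 1/2) → 1/4; Ximena (weight 1/2) → 1/4.
Fernando is living and takes 1/2.
Octavio is living and takes 1/4.
Ximena predeceased; the 1/4 allotted to Ximena's branch passes to Ximena's issue by representation.
The 1/4 is divided into 3 equal shares of 1/12 among Beatriz, Ursula, Joaquin.
Beatriz is living and takes 1/12.
Ursula is living and takes 1/12.
Joaquin is living and takes 1/12.

Beatriz 1/12; Fernando 1/2; Joaquin 1/12; Octavio 1/4; Ursula 1/12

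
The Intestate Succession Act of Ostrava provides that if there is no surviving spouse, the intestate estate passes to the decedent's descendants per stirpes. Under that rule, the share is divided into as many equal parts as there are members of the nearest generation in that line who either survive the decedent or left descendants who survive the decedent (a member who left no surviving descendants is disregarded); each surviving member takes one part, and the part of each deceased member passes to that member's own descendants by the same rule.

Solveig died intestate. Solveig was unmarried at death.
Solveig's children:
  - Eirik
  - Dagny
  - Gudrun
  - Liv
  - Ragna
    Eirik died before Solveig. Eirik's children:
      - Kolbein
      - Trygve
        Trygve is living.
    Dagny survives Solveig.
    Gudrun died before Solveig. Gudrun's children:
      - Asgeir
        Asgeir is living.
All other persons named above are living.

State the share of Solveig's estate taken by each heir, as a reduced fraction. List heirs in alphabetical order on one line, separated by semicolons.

Asgeir 1/5; Dagny 1/5; Kolbein 1/10; Liv 1/5; Ragna 1/5; Trygve 1/10

There is no surviving spouse, so the entire estate passes to Solveig's descendants per stirpes.
The estate is divided into 5 equal shares of 1/5 among Eirik, Dagny, Gudrun, Liv, Ragna.
Eirik predeceased; the 1/5 allotted to Eirik's branch passes to Eirik's issue by representation.
The 1/5 is divided into 2 equal shares of 1/10 among Kolbein, Trygve.
Kolbein is living and takes 1/10.
Trygve is living and takes 1/10.
Dagny is living and takes 1/5.
Gudrun predeceased; the 1/5 allotted to Gudrun's branch passes to Gudrun's issue by representation.
Asgeir is the sole taker at this level and receives the full 1/5.
Liv is living and takes 1/5.
Ragna is living and takes 1/5.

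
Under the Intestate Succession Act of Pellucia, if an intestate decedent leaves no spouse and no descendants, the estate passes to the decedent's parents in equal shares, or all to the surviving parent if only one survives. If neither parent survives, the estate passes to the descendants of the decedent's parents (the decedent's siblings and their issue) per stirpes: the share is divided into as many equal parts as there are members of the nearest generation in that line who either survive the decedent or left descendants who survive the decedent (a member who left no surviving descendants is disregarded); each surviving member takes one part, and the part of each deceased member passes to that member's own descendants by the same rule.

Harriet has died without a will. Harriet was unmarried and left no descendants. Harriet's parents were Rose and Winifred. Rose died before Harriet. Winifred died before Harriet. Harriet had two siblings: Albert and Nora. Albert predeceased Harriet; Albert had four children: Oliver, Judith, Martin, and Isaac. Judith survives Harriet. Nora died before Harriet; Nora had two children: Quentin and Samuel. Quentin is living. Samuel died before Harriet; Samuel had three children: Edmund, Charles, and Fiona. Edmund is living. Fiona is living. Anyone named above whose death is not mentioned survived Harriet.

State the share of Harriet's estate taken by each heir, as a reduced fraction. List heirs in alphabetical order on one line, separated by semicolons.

Charles 1/12; Edmund 1/12; Fiona 1/12; Isaac 1/8; Judith 1/8; Martin 1/8; Oliver 1/8; Quentin 1/4

Neither parent survives and there are no descendants, so the estate passes to Harriet's siblings and their issue per stirpes.
The estate is divided into 2 equal shares of 1/2 among Albert, Nora.
Albert predeceased; the 1/2 allotted to Albert's branch passes to Albert's issue by representation.
The 1/2 is divided into 4 equal shares of 1/8 among Oliver, Judith, Martin, Isaac.
Oliver is living and takes 1/8.
Judith is living and takes 1/8.
Martin is living and takes 1/8.
Isaac is living and takes 1/8.
Nora predeceased; the 1/2 allotted to Nora's branch passes to Nora's issue by representation.
The 1/2 is divided into 2 equal shares of 1/4 among Quentin, Samuel.
Quentin is living and takes 1/4.
Samuel predeceased; the 1/4 allotted to Samuel's branch passes to Samuel's issue by representation.
The 1/4 is divided into 3 equal shares of 1/12 among Edmund, Charles, Fiona.
Edmund is living and takes 1/12.
Charles is living and takes 1/12.
Fiona is living and takes 1/12.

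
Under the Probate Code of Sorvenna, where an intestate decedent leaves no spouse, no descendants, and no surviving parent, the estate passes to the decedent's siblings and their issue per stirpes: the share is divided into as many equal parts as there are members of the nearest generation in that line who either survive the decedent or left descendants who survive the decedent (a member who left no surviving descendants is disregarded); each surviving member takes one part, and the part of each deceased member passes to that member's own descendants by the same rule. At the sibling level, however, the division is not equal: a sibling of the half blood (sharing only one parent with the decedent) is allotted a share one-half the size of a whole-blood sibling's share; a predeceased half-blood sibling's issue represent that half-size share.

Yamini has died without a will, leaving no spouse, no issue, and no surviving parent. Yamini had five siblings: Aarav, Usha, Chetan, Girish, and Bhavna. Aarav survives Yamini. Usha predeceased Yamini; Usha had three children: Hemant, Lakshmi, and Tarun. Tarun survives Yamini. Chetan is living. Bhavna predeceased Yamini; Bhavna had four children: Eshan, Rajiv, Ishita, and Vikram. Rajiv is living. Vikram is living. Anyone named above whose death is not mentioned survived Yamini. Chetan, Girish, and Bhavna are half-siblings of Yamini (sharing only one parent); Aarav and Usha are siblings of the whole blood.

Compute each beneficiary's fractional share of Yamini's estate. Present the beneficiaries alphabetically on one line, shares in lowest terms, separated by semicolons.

Aarav 2/7; Chetan 1/7; Eshan 1/28; Girish 1/7; Hemant 2/21; Ishita 1/28; Lakshmi 2/21; Rajiv 1/28; Tarun 2/21; Vikram 1/28

No spouse, descendants, or parent survives, so the estate passes to Yamini's siblings per stirpes.
Half-blood siblings count for one-half the weight of whole-blood siblings at the initial division.
Dividing 1 in proportion to weights (total weight 7/2): Aarav (weight 1) → 2/7; Usha (weight 1) → 2/7; Chetan (weight 1/2) → 1/7; Girish (weight 1/2) → 1/7; Bhavna (weight 1/2) → 1/7.
Aarav is living and takes 2/7.
Usha predeceased; the 2/7 allotted to Usha's branch passes to Usha's issue by representation.
The 2/7 is divided into 3 equal shares of 2/21 among Hemant, Lakshmi, Tarun.
Hemant is living and takes 2/21.
Lakshmi is living and takes 2/21.
Tarun is living and takes 2/21.
Chetan is living and takes 1/7.
Girish is living and takes 1/7.
Bhavna predeceased; the 1/7 allotted to Bhavna's branch passes to Bhavna's issue by representation.
The 1/7 is divided into 4 equal shares of 1/28 among Eshan, Rajiv, Ishita, Vikram.
Eshan is living and takes 1/28.
Rajiv is living and takes 1/28.
Ishita is living and takes 1/28.
Vikram is living and takes 1/28.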